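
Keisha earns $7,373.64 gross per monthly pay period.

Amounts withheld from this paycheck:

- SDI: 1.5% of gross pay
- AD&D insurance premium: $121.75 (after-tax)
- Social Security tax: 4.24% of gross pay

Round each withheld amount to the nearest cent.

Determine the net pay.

Social Security tax: $7,373.64 × 0.0424 = $312.64
SDI: $7,373.64 × 0.015 = $110.60
AD&D insurance premium: $121.75
Total deductions = $312.64 + $110.60 + $121.75 = $544.99
Net pay = $7,373.64 − $544.99 = $6,828.65

$6,828.65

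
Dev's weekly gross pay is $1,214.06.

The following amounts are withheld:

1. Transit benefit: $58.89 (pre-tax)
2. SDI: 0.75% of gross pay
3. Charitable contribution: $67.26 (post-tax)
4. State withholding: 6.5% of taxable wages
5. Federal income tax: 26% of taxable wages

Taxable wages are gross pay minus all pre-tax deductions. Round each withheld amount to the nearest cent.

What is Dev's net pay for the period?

Transit benefit: $58.89
Taxable wages = $1,214.06 − $58.89 = $1,155.17
Federal income tax: $1,155.17 × 0.26 = $300.34
State withholding: $1,155.17 × 0.065 = $75.09
SDI: $1,214.06 × 0.0075 = $9.11
Charitable contribution: $67.26
Total deductions = $58.89 + $300.34 + $75.09 + $9.11 + $67.26 = $510.69
Net pay = $1,214.06 − $510.69 = $703.37

$703.37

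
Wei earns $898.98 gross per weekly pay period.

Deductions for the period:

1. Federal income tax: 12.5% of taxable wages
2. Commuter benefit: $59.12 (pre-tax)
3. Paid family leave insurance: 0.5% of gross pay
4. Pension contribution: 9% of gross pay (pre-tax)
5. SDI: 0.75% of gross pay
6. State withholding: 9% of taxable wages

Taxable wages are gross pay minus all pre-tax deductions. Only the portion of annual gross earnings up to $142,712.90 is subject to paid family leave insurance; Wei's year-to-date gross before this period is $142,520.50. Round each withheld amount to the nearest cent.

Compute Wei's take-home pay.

$588.07

Pension contribution: $898.98 × 0.09 = $80.91
Commuter benefit: $59.12
Pre-tax total = $80.91 + $59.12 = $140.03
Taxable wages = $898.98 − $140.03 = $758.95
State withholding: $758.95 × 0.09 = $68.31
Federal income tax: $758.95 × 0.125 = $94.87
SDI: $898.98 × 0.0075 = $6.74
Paid family leave insurance: only $142,712.90 − $142,520.50 = $192.40 of this check is subject → $192.40 × 0.005 = $0.96
Total deductions = $80.91 + $59.12 + $68.31 + $94.87 + $6.74 + $0.96 = $310.91
Net pay = $898.98 − $310.91 = $588.07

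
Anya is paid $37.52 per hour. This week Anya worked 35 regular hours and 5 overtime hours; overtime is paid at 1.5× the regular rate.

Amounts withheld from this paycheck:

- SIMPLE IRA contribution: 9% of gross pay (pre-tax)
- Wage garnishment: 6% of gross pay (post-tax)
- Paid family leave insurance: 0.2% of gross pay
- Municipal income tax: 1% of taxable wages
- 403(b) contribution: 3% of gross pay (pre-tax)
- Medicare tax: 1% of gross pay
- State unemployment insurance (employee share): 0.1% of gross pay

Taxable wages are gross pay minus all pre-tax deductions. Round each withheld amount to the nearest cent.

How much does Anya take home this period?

Regular pay: 35 × $37.52 = $1,313.20
Overtime pay: 5 × $37.52 × 1.5 = $281.40
Gross pay = $1,313.20 + $281.40 = $1,594.60
SIMPLE IRA contribution: $1,594.60 × 0.09 = $143.51
403(b) contribution: $1,594.60 × 0.03 = $47.84
Pre-tax total = $143.51 + $47.84 = $191.35
Taxable wages = $1,594.60 − $191.35 = $1,403.25
Municipal income tax: $1,403.25 × 0.01 = $14.03
Medicare tax: $1,594.60 × 0.01 = $15.95
Paid family leave insurance: $1,594.60 × 0.002 = $3.19
State unemployment insurance (employee share): $1,594.60 × 0.001 = $1.59
Wage garnishment: $1,594.60 × 0.06 = $95.68
Total deductions = $143.51 + $47.84 + $14.03 + $15.95 + $3.19 + $1.59 + $95.68 = $321.79
Net pay = $1,594.60 − $321.79 = $1,272.81

$1,272.81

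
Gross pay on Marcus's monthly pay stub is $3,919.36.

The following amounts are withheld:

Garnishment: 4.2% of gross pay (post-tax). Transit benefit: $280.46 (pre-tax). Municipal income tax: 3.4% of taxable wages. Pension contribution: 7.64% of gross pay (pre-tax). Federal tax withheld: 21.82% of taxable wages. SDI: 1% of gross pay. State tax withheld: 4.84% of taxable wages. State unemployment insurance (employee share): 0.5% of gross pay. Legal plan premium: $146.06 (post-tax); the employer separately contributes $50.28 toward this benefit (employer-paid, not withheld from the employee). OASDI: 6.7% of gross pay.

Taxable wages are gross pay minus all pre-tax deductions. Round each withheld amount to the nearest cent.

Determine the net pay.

Pension contribution: $3,919.36 × 0.0764 = $299.44
Transit benefit: $280.46
Pre-tax total = $299.44 + $280.46 = $579.90
Taxable wages = $3,919.36 − $579.90 = $3,339.46
Federal tax withheld: $3,339.46 × 0.2182 = $728.67
State tax withheld: $3,339.46 × 0.0484 = $161.63
Municipal income tax: $3,339.46 × 0.034 = $113.54
State unemployment insurance (employee share): $3,919.36 × 0.005 = $19.60
OASDI: $3,919.36 × 0.067 = $262.60
SDI: $3,919.36 × 0.01 = $39.19
Garnishment: $3,919.36 × 0.042 = $164.61
Legal plan premium: $146.06
(Employer's $50.28 toward legal plan premium is not withheld from the employee.)
Total deductions = $299.44 + $280.46 + $728.67 + $161.63 + $113.54 + $19.60 + $262.60 + $39.19 + $164.61 + $146.06 = $2,215.80
Net pay = $3,919.36 − $2,215.80 = $1,703.56

$1,703.56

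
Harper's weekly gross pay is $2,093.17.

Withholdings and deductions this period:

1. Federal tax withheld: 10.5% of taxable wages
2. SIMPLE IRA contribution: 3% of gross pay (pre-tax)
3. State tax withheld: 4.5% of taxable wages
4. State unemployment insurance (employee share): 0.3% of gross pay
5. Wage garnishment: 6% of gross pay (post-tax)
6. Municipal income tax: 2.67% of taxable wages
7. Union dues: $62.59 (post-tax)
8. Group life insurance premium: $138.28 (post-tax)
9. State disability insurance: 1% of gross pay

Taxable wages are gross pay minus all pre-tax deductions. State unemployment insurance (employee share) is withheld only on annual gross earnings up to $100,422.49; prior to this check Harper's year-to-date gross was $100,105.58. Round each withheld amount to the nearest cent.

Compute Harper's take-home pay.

SIMPLE IRA contribution: $2,093.17 × 0.03 = $62.80
Taxable wages = $2,093.17 − $62.80 = $2,030.37
Municipal income tax: $2,030.37 × 0.0267 = $54.21
Federal tax withheld: $2,030.37 × 0.105 = $213.19
State tax withheld: $2,030.37 × 0.045 = $91.37
State unemployment insurance (employee share): only $100,422.49 − $100,105.58 = $316.91 of this check is subject → $316.91 × 0.003 = $0.95
State disability insurance: $2,093.17 × 0.01 = $20.93
Union dues: $62.59
Wage garnishment: $2,093.17 × 0.06 = $125.59
Group life insurance premium: $138.28
Total deductions = $62.80 + $54.21 + $213.19 + $91.37 + $0.95 + $20.93 + $62.59 + $125.59 + $138.28 = $769.91
Net pay = $2,093.17 − $769.91 = $1,323.26

$1,323.26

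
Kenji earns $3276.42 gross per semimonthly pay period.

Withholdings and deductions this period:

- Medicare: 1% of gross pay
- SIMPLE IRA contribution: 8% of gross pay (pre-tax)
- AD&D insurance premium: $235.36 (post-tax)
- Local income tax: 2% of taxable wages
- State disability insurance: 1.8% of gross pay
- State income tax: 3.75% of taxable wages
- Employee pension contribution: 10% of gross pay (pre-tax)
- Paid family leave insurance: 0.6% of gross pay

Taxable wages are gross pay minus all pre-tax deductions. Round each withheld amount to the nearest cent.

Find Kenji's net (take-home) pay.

$2185.43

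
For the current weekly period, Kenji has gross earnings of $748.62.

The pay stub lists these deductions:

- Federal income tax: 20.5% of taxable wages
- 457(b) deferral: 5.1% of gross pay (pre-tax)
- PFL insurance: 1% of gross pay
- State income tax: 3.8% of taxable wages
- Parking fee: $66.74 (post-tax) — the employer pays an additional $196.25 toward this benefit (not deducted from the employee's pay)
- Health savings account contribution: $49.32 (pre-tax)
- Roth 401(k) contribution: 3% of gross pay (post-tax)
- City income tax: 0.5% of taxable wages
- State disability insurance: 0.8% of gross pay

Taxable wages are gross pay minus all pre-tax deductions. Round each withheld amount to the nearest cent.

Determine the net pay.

$394.48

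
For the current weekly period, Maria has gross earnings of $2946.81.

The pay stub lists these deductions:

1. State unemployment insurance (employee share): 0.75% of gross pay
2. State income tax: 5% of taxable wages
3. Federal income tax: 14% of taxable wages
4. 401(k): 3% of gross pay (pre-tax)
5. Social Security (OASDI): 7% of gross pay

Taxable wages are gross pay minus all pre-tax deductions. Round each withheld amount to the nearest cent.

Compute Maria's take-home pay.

$2086.93

401(k): $2946.81 × 0.03 = $88.40
Taxable wages = $2946.81 − $88.40 = $2858.41
Federal income tax: $2858.41 × 0.14 = $400.18
State income tax: $2858.41 × 0.05 = $142.92
Social Security (OASDI): $2946.81 × 0.07 = $206.28
State unemployment insurance (employee share): $2946.81 × 0.0075 = $22.10
Total deductions = $88.40 + $400.18 + $142.92 + $206.28 + $22.10 = $859.88
Net pay = $2946.81 − $859.88 = $2086.93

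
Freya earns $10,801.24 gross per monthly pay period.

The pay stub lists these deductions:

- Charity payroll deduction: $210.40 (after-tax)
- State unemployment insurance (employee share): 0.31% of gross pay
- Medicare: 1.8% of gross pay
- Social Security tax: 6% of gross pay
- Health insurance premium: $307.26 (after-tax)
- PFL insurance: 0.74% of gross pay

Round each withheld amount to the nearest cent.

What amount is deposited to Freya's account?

$9,327.68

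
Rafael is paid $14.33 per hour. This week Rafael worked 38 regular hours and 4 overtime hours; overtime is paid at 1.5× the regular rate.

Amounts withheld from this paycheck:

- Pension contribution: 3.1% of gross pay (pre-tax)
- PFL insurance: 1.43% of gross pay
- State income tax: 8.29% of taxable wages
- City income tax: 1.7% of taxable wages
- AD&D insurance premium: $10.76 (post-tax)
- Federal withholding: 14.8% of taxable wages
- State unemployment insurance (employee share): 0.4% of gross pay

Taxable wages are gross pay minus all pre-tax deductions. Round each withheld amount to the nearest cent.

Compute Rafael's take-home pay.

$437.21

Regular pay: 38 × $14.33 = $544.54
Overtime pay: 4 × $14.33 × 1.5 = $85.98
Gross pay = $544.54 + $85.98 = $630.52
Pension contribution: $630.52 × 0.031 = $19.55
Taxable wages = $630.52 − $19.55 = $610.97
Federal withholding: $610.97 × 0.148 = $90.42
State income tax: $610.97 × 0.0829 = $50.65
City income tax: $610.97 × 0.017 = $10.39
State unemployment insurance (employee share): $630.52 × 0.004 = $2.52
PFL insurance: $630.52 × 0.0143 = $9.02
AD&D insurance premium: $10.76
Total deductions = $19.55 + $90.42 + $50.65 + $10.39 + $2.52 + $9.02 + $10.76 = $193.31
Net pay = $630.52 − $193.31 = $437.21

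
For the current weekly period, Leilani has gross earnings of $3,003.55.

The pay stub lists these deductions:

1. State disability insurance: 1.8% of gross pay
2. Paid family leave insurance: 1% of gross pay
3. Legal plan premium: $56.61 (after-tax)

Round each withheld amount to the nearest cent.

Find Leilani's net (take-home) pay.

$2,862.84

Paid family leave insurance: $3,003.55 × 0.01 = $30.04
State disability insurance: $3,003.55 × 0.018 = $54.06
Legal plan premium: $56.61
Total deductions = $30.04 + $54.06 + $56.61 = $140.71
Net pay = $3,003.55 − $140.71 = $2,862.84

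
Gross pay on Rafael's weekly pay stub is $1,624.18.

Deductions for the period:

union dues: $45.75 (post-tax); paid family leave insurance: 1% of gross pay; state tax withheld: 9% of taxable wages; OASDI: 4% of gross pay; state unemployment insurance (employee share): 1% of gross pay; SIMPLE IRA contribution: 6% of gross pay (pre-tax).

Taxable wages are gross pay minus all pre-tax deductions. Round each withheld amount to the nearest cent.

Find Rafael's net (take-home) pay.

$1,246.12

SIMPLE IRA contribution: $1,624.18 × 0.06 = $97.45
Taxable wages = $1,624.18 − $97.45 = $1,526.73
State tax withheld: $1,526.73 × 0.09 = $137.41
State unemployment insurance (employee share): $1,624.18 × 0.01 = $16.24
OASDI: $1,624.18 × 0.04 = $64.97
Paid family leave insurance: $1,624.18 × 0.01 = $16.24
Union dues: $45.75
Total deductions = $97.45 + $137.41 + $16.24 + $64.97 + $16.24 + $45.75 = $378.06
Net pay = $1,624.18 − $378.06 = $1,246.12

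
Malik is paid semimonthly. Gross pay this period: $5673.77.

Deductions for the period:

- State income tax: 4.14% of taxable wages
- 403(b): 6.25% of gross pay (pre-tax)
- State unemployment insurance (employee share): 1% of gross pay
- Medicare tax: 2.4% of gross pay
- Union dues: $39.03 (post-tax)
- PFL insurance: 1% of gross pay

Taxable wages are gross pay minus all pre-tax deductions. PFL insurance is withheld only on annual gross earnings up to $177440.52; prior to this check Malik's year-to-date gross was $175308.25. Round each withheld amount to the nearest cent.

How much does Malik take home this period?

403(b): $5673.77 × 0.0625 = $354.61
Taxable wages = $5673.77 − $354.61 = $5319.16
State income tax: $5319.16 × 0.0414 = $220.21
State unemployment insurance (employee share): $5673.77 × 0.01 = $56.74
Medicare tax: $5673.77 × 0.024 = $136.17
PFL insurance: only $177440.52 − $175308.25 = $2132.27 of this check is subject → $2132.27 × 0.01 = $21.32
Union dues: $39.03
Total deductions = $354.61 + $220.21 + $56.74 + $136.17 + $21.32 + $39.03 = $828.08
Net pay = $5673.77 − $828.08 = $4845.69

$4845.69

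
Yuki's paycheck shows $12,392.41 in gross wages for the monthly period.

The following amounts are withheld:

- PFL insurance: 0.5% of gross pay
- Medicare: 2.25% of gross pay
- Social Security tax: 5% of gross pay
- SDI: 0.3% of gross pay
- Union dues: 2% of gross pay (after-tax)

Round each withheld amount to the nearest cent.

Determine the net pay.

$11,146.97

PFL insurance: $12,392.41 × 0.005 = $61.96
SDI: $12,392.41 × 0.003 = $37.18
Medicare: $12,392.41 × 0.0225 = $278.83
Social Security tax: $12,392.41 × 0.05 = $619.62
Union dues: $12,392.41 × 0.02 = $247.85
Total deductions = $61.96 + $37.18 + $278.83 + $619.62 + $247.85 = $1,245.44
Net pay = $12,392.41 − $1,245.44 = $11,146.97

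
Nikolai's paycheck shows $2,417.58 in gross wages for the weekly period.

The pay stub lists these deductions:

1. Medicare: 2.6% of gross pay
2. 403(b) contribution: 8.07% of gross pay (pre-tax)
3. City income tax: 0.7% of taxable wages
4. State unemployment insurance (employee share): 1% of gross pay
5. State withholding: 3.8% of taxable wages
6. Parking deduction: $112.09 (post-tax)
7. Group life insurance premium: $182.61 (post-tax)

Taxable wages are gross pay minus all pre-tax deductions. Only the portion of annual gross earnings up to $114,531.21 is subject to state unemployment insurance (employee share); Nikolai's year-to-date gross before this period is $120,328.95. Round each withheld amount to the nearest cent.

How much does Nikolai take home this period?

403(b) contribution: $2,417.58 × 0.0807 = $195.10
Taxable wages = $2,417.58 − $195.10 = $2,222.48
State withholding: $2,222.48 × 0.038 = $84.45
City income tax: $2,222.48 × 0.007 = $15.56
Medicare: $2,417.58 × 0.026 = $62.86
State unemployment insurance (employee share): annual cap $114,531.21 already reached (YTD $120,328.95), so $0.00
Parking deduction: $112.09
Group life insurance premium: $182.61
Total deductions = $195.10 + $84.45 + $15.56 + $62.86 + $0.00 + $112.09 + $182.61 = $652.67
Net pay = $2,417.58 − $652.67 = $1,764.91

$1,764.91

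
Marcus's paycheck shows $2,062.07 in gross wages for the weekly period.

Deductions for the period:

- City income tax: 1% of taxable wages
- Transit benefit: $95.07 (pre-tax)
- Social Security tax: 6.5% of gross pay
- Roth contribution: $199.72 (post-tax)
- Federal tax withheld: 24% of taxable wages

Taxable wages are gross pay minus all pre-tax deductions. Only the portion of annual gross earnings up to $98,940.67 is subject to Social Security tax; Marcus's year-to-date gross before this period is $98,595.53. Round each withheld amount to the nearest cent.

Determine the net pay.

$1,253.10

Transit benefit: $95.07
Taxable wages = $2,062.07 − $95.07 = $1,967.00
Federal tax withheld: $1,967.00 × 0.24 = $472.08
City income tax: $1,967.00 × 0.01 = $19.67
Social Security tax: only $98,940.67 − $98,595.53 = $345.14 of this check is subject → $345.14 × 0.065 = $22.43
Roth contribution: $199.72
Total deductions = $95.07 + $472.08 + $19.67 + $22.43 + $199.72 = $808.97
Net pay = $2,062.07 − $808.97 = $1,253.10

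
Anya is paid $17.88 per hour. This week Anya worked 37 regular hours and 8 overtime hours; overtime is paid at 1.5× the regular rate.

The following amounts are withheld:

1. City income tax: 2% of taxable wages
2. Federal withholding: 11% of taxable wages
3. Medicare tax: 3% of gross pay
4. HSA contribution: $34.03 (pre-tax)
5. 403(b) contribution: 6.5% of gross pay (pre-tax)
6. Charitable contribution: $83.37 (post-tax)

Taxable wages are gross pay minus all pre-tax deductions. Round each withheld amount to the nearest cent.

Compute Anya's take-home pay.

$573.42

Regular pay: 37 × $17.88 = $661.56
Overtime pay: 8 × $17.88 × 1.5 = $214.56
Gross pay = $661.56 + $214.56 = $876.12
HSA contribution: $34.03
403(b) contribution: $876.12 × 0.065 = $56.95
Pre-tax total = $34.03 + $56.95 = $90.98
Taxable wages = $876.12 − $90.98 = $785.14
City income tax: $785.14 × 0.02 = $15.70
Federal withholding: $785.14 × 0.11 = $86.37
Medicare tax: $876.12 × 0.03 = $26.28
Charitable contribution: $83.37
Total deductions = $34.03 + $56.95 + $15.70 + $86.37 + $26.28 + $83.37 = $302.70
Net pay = $876.12 − $302.70 = $573.42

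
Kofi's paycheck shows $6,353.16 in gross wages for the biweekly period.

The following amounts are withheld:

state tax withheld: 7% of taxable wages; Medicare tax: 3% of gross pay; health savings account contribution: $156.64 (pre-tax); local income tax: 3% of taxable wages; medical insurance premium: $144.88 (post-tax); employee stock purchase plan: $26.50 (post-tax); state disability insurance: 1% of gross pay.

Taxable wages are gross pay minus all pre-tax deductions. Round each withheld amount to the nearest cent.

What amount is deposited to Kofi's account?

$5,151.36

Health savings account contribution: $156.64
Taxable wages = $6,353.16 − $156.64 = $6,196.52
Local income tax: $6,196.52 × 0.03 = $185.90
State tax withheld: $6,196.52 × 0.07 = $433.76
State disability insurance: $6,353.16 × 0.01 = $63.53
Medicare tax: $6,353.16 × 0.03 = $190.59
Medical insurance premium: $144.88
Employee stock purchase plan: $26.50
Total deductions = $156.64 + $185.90 + $433.76 + $63.53 + $190.59 + $144.88 + $26.50 = $1,201.80
Net pay = $6,353.16 − $1,201.80 = $5,151.36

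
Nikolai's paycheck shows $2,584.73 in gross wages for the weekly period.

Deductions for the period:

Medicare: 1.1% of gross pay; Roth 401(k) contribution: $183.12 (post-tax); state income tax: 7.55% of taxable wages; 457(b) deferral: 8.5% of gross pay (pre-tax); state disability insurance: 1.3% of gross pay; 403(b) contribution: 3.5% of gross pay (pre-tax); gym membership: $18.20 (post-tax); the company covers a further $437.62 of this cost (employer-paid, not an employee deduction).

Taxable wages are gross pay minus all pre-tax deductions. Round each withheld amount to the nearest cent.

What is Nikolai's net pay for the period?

$1,839.48

457(b) deferral: $2,584.73 × 0.085 = $219.70
403(b) contribution: $2,584.73 × 0.035 = $90.47
Pre-tax total = $219.70 + $90.47 = $310.17
Taxable wages = $2,584.73 − $310.17 = $2,274.56
State income tax: $2,274.56 × 0.0755 = $171.73
State disability insurance: $2,584.73 × 0.013 = $33.60
Medicare: $2,584.73 × 0.011 = $28.43
Gym membership: $18.20
Roth 401(k) contribution: $183.12
(Employer's $437.62 toward gym membership is not withheld from the employee.)
Total deductions = $219.70 + $90.47 + $171.73 + $33.60 + $28.43 + $18.20 + $183.12 = $745.25
Net pay = $2,584.73 − $745.25 = $1,839.48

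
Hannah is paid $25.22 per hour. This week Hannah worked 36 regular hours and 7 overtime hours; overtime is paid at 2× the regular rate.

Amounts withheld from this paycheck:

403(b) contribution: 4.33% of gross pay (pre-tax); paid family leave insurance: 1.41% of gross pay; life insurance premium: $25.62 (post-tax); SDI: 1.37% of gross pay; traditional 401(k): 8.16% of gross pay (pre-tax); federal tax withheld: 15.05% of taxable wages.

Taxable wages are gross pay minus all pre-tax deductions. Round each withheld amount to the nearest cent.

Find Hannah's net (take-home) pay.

$876.74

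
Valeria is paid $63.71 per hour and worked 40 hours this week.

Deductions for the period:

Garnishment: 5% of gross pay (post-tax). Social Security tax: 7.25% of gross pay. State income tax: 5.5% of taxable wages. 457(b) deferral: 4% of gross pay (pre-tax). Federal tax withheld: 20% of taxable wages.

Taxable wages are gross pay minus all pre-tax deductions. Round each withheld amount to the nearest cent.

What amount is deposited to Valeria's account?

Gross pay: 40 × $63.71 = $2,548.40
457(b) deferral: $2,548.40 × 0.04 = $101.94
Taxable wages = $2,548.40 − $101.94 = $2,446.46
Federal tax withheld: $2,446.46 × 0.2 = $489.29
State income tax: $2,446.46 × 0.055 = $134.56
Social Security tax: $2,548.40 × 0.0725 = $184.76
Garnishment: $2,548.40 × 0.05 = $127.42
Total deductions = $101.94 + $489.29 + $134.56 + $184.76 + $127.42 = $1,037.97
Net pay = $2,548.40 − $1,037.97 = $1,510.43

$1,510.43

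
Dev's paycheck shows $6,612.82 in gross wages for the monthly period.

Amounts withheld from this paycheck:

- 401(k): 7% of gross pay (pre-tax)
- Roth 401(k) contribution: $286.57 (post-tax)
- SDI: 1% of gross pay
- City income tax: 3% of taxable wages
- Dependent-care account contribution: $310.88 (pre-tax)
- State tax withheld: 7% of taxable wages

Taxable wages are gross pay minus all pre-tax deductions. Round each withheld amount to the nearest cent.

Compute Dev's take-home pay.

$4,902.44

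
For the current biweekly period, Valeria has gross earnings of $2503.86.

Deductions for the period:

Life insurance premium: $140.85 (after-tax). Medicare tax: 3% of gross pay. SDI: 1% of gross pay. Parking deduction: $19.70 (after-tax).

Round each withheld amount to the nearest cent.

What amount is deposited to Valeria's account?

SDI: $2503.86 × 0.01 = $25.04
Medicare tax: $2503.86 × 0.03 = $75.12
Parking deduction: $19.70
Life insurance premium: $140.85
Total deductions = $25.04 + $75.12 + $19.70 + $140.85 = $260.71
Net pay = $2503.86 − $260.71 = $2243.15

$2243.15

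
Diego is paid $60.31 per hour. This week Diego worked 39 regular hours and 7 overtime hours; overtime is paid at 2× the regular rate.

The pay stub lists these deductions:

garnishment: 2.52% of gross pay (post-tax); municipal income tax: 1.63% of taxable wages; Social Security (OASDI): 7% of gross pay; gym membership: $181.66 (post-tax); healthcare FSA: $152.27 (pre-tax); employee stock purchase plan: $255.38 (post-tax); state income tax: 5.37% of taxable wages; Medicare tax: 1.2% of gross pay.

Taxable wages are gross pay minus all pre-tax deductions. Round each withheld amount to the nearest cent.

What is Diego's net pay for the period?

$2,051.37

Regular pay: 39 × $60.31 = $2,352.09
Overtime pay: 7 × $60.31 × 2 = $844.34
Gross pay = $2,352.09 + $844.34 = $3,196.43
Healthcare FSA: $152.27
Taxable wages = $3,196.43 − $152.27 = $3,044.16
Municipal income tax: $3,044.16 × 0.0163 = $49.62
State income tax: $3,044.16 × 0.0537 = $163.47
Social Security (OASDI): $3,196.43 × 0.07 = $223.75
Medicare tax: $3,196.43 × 0.012 = $38.36
Employee stock purchase plan: $255.38
Garnishment: $3,196.43 × 0.0252 = $80.55
Gym membership: $181.66
Total deductions = $152.27 + $49.62 + $163.47 + $223.75 + $38.36 + $255.38 + $80.55 + $181.66 = $1,145.06
Net pay = $3,196.43 − $1,145.06 = $2,051.37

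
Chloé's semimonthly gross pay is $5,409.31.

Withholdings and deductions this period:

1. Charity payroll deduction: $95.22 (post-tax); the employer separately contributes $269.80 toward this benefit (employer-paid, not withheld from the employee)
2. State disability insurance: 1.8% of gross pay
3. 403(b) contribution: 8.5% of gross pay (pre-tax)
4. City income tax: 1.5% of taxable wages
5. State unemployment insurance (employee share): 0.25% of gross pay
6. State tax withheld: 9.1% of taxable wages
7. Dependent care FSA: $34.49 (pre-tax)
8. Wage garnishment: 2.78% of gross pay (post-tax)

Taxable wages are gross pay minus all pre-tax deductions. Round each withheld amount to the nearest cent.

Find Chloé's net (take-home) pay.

$4,037.54

403(b) contribution: $5,409.31 × 0.085 = $459.79
Dependent care FSA: $34.49
Pre-tax total = $459.79 + $34.49 = $494.28
Taxable wages = $5,409.31 − $494.28 = $4,915.03
State tax withheld: $4,915.03 × 0.091 = $447.27
City income tax: $4,915.03 × 0.015 = $73.73
State disability insurance: $5,409.31 × 0.018 = $97.37
State unemployment insurance (employee share): $5,409.31 × 0.0025 = $13.52
Wage garnishment: $5,409.31 × 0.0278 = $150.38
Charity payroll deduction: $95.22
(Employer's $269.80 toward charity payroll deduction is not withheld from the employee.)
Total deductions = $459.79 + $34.49 + $447.27 + $73.73 + $97.37 + $13.52 + $150.38 + $95.22 = $1,371.77
Net pay = $5,409.31 − $1,371.77 = $4,037.54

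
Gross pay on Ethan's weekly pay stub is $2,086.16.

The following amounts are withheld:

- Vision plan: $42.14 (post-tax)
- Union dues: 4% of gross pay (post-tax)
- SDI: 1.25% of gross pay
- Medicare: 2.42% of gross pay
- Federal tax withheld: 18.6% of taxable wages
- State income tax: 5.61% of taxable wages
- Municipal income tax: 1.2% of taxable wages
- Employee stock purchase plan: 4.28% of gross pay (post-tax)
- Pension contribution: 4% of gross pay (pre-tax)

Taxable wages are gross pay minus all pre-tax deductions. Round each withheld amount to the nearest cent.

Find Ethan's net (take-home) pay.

Pension contribution: $2,086.16 × 0.04 = $83.45
Taxable wages = $2,086.16 − $83.45 = $2,002.71
Municipal income tax: $2,002.71 × 0.012 = $24.03
Federal tax withheld: $2,002.71 × 0.186 = $372.50
State income tax: $2,002.71 × 0.0561 = $112.35
Medicare: $2,086.16 × 0.0242 = $50.49
SDI: $2,086.16 × 0.0125 = $26.08
Union dues: $2,086.16 × 0.04 = $83.45
Employee stock purchase plan: $2,086.16 × 0.0428 = $89.29
Vision plan: $42.14
Total deductions = $83.45 + $24.03 + $372.50 + $112.35 + $50.49 + $26.08 + $83.45 + $89.29 + $42.14 = $883.78
Net pay = $2,086.16 − $883.78 = $1,202.38

$1,202.38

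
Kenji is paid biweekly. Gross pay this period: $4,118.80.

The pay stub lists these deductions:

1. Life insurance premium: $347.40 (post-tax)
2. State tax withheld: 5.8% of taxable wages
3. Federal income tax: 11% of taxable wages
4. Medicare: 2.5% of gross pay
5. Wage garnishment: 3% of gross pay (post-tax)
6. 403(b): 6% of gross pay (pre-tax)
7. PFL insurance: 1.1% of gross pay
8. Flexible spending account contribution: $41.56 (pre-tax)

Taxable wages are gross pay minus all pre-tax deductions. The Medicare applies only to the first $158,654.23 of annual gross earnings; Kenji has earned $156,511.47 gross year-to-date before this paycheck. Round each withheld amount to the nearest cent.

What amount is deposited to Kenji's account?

Flexible spending account contribution: $41.56
403(b): $4,118.80 × 0.06 = $247.13
Pre-tax total = $41.56 + $247.13 = $288.69
Taxable wages = $4,118.80 − $288.69 = $3,830.11
State tax withheld: $3,830.11 × 0.058 = $222.15
Federal income tax: $3,830.11 × 0.11 = $421.31
Medicare: only $158,654.23 − $156,511.47 = $2,142.76 of this check is subject → $2,142.76 × 0.025 = $53.57
PFL insurance: $4,118.80 × 0.011 = $45.31
Life insurance premium: $347.40
Wage garnishment: $4,118.80 × 0.03 = $123.56
Total deductions = $41.56 + $247.13 + $222.15 + $421.31 + $53.57 + $45.31 + $347.40 + $123.56 = $1,501.99
Net pay = $4,118.80 − $1,501.99 = $2,616.81

$2,616.81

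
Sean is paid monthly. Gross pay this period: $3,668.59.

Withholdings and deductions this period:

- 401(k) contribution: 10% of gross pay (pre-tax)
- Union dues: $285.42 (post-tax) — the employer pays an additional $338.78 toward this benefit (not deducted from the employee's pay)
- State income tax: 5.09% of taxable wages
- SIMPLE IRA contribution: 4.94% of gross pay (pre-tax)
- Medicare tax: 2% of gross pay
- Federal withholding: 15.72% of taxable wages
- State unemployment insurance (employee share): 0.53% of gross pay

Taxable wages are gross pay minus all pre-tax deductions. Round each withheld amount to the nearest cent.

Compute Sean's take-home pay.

$2,092.90

401(k) contribution: $3,668.59 × 0.1 = $366.86
SIMPLE IRA contribution: $3,668.59 × 0.0494 = $181.23
Pre-tax total = $366.86 + $181.23 = $548.09
Taxable wages = $3,668.59 − $548.09 = $3,120.50
State income tax: $3,120.50 × 0.0509 = $158.83
Federal withholding: $3,120.50 × 0.1572 = $490.54
Medicare tax: $3,668.59 × 0.02 = $73.37
State unemployment insurance (employee share): $3,668.59 × 0.0053 = $19.44
Union dues: $285.42
(Employer's $338.78 toward union dues is not withheld from the employee.)
Total deductions = $366.86 + $181.23 + $158.83 + $490.54 + $73.37 + $19.44 + $285.42 = $1,575.69
Net pay = $3,668.59 − $1,575.69 = $2,092.90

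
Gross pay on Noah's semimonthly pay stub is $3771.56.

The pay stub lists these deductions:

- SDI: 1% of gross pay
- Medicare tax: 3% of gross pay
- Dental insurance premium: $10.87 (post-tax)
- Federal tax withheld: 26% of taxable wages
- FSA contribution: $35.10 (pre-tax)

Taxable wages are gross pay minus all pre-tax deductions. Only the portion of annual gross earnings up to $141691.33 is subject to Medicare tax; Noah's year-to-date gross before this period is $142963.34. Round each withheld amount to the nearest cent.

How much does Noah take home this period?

$2716.39

FSA contribution: $35.10
Taxable wages = $3771.56 − $35.10 = $3736.46
Federal tax withheld: $3736.46 × 0.26 = $971.48
Medicare tax: annual cap $141691.33 already reached (YTD $142963.34), so $0.00
SDI: $3771.56 × 0.01 = $37.72
Dental insurance premium: $10.87
Total deductions = $35.10 + $971.48 + $0.00 + $37.72 + $10.87 = $1055.17
Net pay = $3771.56 − $1055.17 = $2716.39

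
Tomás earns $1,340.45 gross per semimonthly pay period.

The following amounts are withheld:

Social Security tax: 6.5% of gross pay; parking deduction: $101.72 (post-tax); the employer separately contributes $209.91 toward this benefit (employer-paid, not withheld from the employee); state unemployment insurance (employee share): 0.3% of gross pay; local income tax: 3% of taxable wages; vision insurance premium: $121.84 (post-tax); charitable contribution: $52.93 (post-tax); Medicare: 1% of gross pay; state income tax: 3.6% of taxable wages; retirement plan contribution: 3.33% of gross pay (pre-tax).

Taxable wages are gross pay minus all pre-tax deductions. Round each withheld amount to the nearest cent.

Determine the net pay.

Retirement plan contribution: $1,340.45 × 0.0333 = $44.64
Taxable wages = $1,340.45 − $44.64 = $1,295.81
Local income tax: $1,295.81 × 0.03 = $38.87
State income tax: $1,295.81 × 0.036 = $46.65
Medicare: $1,340.45 × 0.01 = $13.40
State unemployment insurance (employee share): $1,340.45 × 0.003 = $4.02
Social Security tax: $1,340.45 × 0.065 = $87.13
Vision insurance premium: $121.84
Charitable contribution: $52.93
Parking deduction: $101.72
(Employer's $209.91 toward parking deduction is not withheld from the employee.)
Total deductions = $44.64 + $38.87 + $46.65 + $13.40 + $4.02 + $87.13 + $121.84 + $52.93 + $101.72 = $511.20
Net pay = $1,340.45 − $511.20 = $829.25

$829.25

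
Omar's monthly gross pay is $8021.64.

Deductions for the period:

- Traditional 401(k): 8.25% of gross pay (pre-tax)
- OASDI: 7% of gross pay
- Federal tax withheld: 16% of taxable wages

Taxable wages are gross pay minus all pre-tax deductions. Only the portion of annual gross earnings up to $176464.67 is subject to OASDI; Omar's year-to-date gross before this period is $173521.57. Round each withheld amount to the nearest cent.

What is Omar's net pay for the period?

Traditional 401(k): $8021.64 × 0.0825 = $661.79
Taxable wages = $8021.64 − $661.79 = $7359.85
Federal tax withheld: $7359.85 × 0.16 = $1177.58
OASDI: only $176464.67 − $173521.57 = $2943.10 of this check is subject → $2943.10 × 0.07 = $206.02
Total deductions = $661.79 + $1177.58 + $206.02 = $2045.39
Net pay = $8021.64 − $2045.39 = $5976.25

$5976.25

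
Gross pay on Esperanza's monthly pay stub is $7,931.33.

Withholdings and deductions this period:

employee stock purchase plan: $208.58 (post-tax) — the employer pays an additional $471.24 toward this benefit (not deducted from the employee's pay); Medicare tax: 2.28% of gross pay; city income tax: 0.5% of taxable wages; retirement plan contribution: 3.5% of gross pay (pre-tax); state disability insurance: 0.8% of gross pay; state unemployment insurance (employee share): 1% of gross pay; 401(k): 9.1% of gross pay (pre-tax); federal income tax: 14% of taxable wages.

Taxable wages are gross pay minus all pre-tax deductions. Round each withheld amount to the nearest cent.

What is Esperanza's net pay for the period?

$5,394.67

Retirement plan contribution: $7,931.33 × 0.035 = $277.60
401(k): $7,931.33 × 0.091 = $721.75
Pre-tax total = $277.60 + $721.75 = $999.35
Taxable wages = $7,931.33 − $999.35 = $6,931.98
Federal income tax: $6,931.98 × 0.14 = $970.48
City income tax: $6,931.98 × 0.005 = $34.66
Medicare tax: $7,931.33 × 0.0228 = $180.83
State unemployment insurance (employee share): $7,931.33 × 0.01 = $79.31
State disability insurance: $7,931.33 × 0.008 = $63.45
Employee stock purchase plan: $208.58
(Employer's $471.24 toward employee stock purchase plan is not withheld from the employee.)
Total deductions = $277.60 + $721.75 + $970.48 + $34.66 + $180.83 + $79.31 + $63.45 + $208.58 = $2,536.66
Net pay = $7,931.33 − $2,536.66 = $5,394.67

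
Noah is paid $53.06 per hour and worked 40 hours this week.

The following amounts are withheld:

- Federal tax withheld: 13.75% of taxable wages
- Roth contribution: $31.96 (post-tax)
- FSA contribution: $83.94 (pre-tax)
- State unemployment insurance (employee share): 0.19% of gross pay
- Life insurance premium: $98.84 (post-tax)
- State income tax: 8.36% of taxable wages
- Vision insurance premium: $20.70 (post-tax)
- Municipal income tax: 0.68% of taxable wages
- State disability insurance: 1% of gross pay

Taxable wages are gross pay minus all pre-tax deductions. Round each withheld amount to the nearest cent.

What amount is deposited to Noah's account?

$1,397.14

Gross pay: 40 × $53.06 = $2,122.40
FSA contribution: $83.94
Taxable wages = $2,122.40 − $83.94 = $2,038.46
State income tax: $2,038.46 × 0.0836 = $170.42
Municipal income tax: $2,038.46 × 0.0068 = $13.86
Federal tax withheld: $2,038.46 × 0.1375 = $280.29
State unemployment insurance (employee share): $2,122.40 × 0.0019 = $4.03
State disability insurance: $2,122.40 × 0.01 = $21.22
Vision insurance premium: $20.70
Life insurance premium: $98.84
Roth contribution: $31.96
Total deductions = $83.94 + $170.42 + $13.86 + $280.29 + $4.03 + $21.22 + $20.70 + $98.84 + $31.96 = $725.26
Net pay = $2,122.40 − $725.26 = $1,397.14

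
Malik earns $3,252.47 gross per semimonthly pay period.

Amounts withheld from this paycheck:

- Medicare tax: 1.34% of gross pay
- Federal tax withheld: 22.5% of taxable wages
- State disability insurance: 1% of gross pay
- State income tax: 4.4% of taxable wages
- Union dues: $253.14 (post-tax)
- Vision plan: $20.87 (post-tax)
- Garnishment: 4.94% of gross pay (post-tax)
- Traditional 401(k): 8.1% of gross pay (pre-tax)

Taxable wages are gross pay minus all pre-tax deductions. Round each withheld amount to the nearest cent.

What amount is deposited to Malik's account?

$1,674.19

Traditional 401(k): $3,252.47 × 0.081 = $263.45
Taxable wages = $3,252.47 − $263.45 = $2,989.02
Federal tax withheld: $2,989.02 × 0.225 = $672.53
State income tax: $2,989.02 × 0.044 = $131.52
State disability insurance: $3,252.47 × 0.01 = $32.52
Medicare tax: $3,252.47 × 0.0134 = $43.58
Vision plan: $20.87
Garnishment: $3,252.47 × 0.0494 = $160.67
Union dues: $253.14
Total deductions = $263.45 + $672.53 + $131.52 + $32.52 + $43.58 + $20.87 + $160.67 + $253.14 = $1,578.28
Net pay = $3,252.47 − $1,578.28 = $1,674.19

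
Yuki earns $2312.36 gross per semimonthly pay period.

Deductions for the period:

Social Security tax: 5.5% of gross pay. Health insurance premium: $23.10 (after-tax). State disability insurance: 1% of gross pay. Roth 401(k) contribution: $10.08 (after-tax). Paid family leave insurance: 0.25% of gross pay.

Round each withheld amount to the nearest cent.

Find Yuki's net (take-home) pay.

$2123.10

Paid family leave insurance: $2312.36 × 0.0025 = $5.78
Social Security tax: $2312.36 × 0.055 = $127.18
State disability insurance: $2312.36 × 0.01 = $23.12
Health insurance premium: $23.10
Roth 401(k) contribution: $10.08
Total deductions = $5.78 + $127.18 + $23.12 + $23.10 + $10.08 = $189.26
Net pay = $2312.36 − $189.26 = $2123.10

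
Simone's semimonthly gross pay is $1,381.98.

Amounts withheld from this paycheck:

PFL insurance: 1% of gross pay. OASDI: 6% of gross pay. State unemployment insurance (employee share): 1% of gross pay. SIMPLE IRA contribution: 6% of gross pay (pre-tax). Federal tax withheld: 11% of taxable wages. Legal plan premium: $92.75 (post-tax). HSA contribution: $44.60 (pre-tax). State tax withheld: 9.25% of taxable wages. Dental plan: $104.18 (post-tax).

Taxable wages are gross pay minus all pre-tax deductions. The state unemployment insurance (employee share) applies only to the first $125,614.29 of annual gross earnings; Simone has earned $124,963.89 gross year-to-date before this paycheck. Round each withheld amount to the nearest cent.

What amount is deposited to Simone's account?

HSA contribution: $44.60
SIMPLE IRA contribution: $1,381.98 × 0.06 = $82.92
Pre-tax total = $44.60 + $82.92 = $127.52
Taxable wages = $1,381.98 − $127.52 = $1,254.46
Federal tax withheld: $1,254.46 × 0.11 = $137.99
State tax withheld: $1,254.46 × 0.0925 = $116.04
PFL insurance: $1,381.98 × 0.01 = $13.82
State unemployment insurance (employee share): only $125,614.29 − $124,963.89 = $650.40 of this check is subject → $650.40 × 0.01 = $6.50
OASDI: $1,381.98 × 0.06 = $82.92
Dental plan: $104.18
Legal plan premium: $92.75
Total deductions = $44.60 + $82.92 + $137.99 + $116.04 + $13.82 + $6.50 + $82.92 + $104.18 + $92.75 = $681.72
Net pay = $1,381.98 − $681.72 = $700.26

$700.26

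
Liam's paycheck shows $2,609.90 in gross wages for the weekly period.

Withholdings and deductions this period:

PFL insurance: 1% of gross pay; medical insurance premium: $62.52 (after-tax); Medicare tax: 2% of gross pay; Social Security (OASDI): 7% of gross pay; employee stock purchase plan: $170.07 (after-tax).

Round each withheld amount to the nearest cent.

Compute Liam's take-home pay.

PFL insurance: $2,609.90 × 0.01 = $26.10
Social Security (OASDI): $2,609.90 × 0.07 = $182.69
Medicare tax: $2,609.90 × 0.02 = $52.20
Employee stock purchase plan: $170.07
Medical insurance premium: $62.52
Total deductions = $26.10 + $182.69 + $52.20 + $170.07 + $62.52 = $493.58
Net pay = $2,609.90 − $493.58 = $2,116.32

$2,116.32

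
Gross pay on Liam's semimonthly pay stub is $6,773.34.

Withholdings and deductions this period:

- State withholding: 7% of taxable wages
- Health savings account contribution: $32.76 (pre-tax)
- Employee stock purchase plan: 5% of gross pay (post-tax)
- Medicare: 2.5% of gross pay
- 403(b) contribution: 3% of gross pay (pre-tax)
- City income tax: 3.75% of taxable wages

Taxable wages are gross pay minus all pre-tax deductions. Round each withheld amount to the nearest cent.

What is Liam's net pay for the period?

$5,326.61

403(b) contribution: $6,773.34 × 0.03 = $203.20
Health savings account contribution: $32.76
Pre-tax total = $203.20 + $32.76 = $235.96
Taxable wages = $6,773.34 − $235.96 = $6,537.38
State withholding: $6,537.38 × 0.07 = $457.62
City income tax: $6,537.38 × 0.0375 = $245.15
Medicare: $6,773.34 × 0.025 = $169.33
Employee stock purchase plan: $6,773.34 × 0.05 = $338.67
Total deductions = $203.20 + $32.76 + $457.62 + $245.15 + $169.33 + $338.67 = $1,446.73
Net pay = $6,773.34 − $1,446.73 = $5,326.61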